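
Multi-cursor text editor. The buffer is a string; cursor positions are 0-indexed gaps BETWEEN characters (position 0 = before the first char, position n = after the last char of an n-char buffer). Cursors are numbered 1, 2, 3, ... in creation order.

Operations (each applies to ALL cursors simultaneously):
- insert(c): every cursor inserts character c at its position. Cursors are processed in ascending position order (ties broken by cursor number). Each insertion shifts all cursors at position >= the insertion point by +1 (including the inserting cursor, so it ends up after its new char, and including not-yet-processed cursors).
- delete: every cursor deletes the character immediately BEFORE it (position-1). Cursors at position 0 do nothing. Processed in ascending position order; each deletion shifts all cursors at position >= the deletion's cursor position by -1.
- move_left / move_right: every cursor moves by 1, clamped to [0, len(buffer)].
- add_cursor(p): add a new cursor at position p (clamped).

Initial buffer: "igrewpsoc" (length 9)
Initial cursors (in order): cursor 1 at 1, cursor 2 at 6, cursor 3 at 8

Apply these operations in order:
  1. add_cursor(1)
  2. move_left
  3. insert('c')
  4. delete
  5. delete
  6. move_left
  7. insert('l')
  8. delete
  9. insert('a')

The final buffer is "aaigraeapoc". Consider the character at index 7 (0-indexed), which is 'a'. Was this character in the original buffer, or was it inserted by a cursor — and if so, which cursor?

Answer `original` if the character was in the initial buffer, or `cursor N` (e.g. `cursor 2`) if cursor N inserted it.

Answer: cursor 3

Derivation:
After op 1 (add_cursor(1)): buffer="igrewpsoc" (len 9), cursors c1@1 c4@1 c2@6 c3@8, authorship .........
After op 2 (move_left): buffer="igrewpsoc" (len 9), cursors c1@0 c4@0 c2@5 c3@7, authorship .........
After op 3 (insert('c')): buffer="ccigrewcpscoc" (len 13), cursors c1@2 c4@2 c2@8 c3@11, authorship 14.....2..3..
After op 4 (delete): buffer="igrewpsoc" (len 9), cursors c1@0 c4@0 c2@5 c3@7, authorship .........
After op 5 (delete): buffer="igrepoc" (len 7), cursors c1@0 c4@0 c2@4 c3@5, authorship .......
After op 6 (move_left): buffer="igrepoc" (len 7), cursors c1@0 c4@0 c2@3 c3@4, authorship .......
After op 7 (insert('l')): buffer="lligrlelpoc" (len 11), cursors c1@2 c4@2 c2@6 c3@8, authorship 14...2.3...
After op 8 (delete): buffer="igrepoc" (len 7), cursors c1@0 c4@0 c2@3 c3@4, authorship .......
After op 9 (insert('a')): buffer="aaigraeapoc" (len 11), cursors c1@2 c4@2 c2@6 c3@8, authorship 14...2.3...
Authorship (.=original, N=cursor N): 1 4 . . . 2 . 3 . . .
Index 7: author = 3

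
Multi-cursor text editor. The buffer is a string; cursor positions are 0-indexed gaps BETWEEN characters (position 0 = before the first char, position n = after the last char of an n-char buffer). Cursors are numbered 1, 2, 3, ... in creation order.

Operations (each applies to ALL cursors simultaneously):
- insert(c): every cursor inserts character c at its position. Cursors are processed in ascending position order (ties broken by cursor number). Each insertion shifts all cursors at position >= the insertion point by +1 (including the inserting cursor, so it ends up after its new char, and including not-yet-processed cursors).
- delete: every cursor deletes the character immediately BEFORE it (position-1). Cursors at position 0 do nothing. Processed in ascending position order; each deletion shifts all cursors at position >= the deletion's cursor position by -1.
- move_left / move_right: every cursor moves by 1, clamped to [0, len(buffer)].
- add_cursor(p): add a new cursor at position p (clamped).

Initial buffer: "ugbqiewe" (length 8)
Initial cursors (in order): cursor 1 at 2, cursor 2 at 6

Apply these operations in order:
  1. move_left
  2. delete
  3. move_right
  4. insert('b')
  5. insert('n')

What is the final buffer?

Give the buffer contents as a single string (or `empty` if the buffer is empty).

After op 1 (move_left): buffer="ugbqiewe" (len 8), cursors c1@1 c2@5, authorship ........
After op 2 (delete): buffer="gbqewe" (len 6), cursors c1@0 c2@3, authorship ......
After op 3 (move_right): buffer="gbqewe" (len 6), cursors c1@1 c2@4, authorship ......
After op 4 (insert('b')): buffer="gbbqebwe" (len 8), cursors c1@2 c2@6, authorship .1...2..
After op 5 (insert('n')): buffer="gbnbqebnwe" (len 10), cursors c1@3 c2@8, authorship .11...22..

Answer: gbnbqebnwe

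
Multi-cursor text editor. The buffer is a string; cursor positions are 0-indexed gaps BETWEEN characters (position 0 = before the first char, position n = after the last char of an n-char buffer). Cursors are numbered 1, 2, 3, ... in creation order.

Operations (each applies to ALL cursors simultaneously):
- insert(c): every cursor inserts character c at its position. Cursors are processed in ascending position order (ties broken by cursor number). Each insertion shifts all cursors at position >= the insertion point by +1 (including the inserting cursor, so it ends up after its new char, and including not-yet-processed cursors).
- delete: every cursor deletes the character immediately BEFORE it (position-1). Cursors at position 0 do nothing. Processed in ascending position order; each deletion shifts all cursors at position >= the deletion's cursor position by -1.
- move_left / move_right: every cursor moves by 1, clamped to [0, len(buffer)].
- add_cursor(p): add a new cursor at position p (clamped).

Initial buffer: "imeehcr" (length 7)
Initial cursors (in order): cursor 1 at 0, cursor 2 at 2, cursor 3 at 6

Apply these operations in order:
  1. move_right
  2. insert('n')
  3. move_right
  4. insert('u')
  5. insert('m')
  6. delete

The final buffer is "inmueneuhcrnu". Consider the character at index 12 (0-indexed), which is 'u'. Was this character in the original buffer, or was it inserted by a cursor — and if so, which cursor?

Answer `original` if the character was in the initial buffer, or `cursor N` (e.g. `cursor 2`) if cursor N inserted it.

After op 1 (move_right): buffer="imeehcr" (len 7), cursors c1@1 c2@3 c3@7, authorship .......
After op 2 (insert('n')): buffer="inmenehcrn" (len 10), cursors c1@2 c2@5 c3@10, authorship .1..2....3
After op 3 (move_right): buffer="inmenehcrn" (len 10), cursors c1@3 c2@6 c3@10, authorship .1..2....3
After op 4 (insert('u')): buffer="inmueneuhcrnu" (len 13), cursors c1@4 c2@8 c3@13, authorship .1.1.2.2...33
After op 5 (insert('m')): buffer="inmumeneumhcrnum" (len 16), cursors c1@5 c2@10 c3@16, authorship .1.11.2.22...333
After op 6 (delete): buffer="inmueneuhcrnu" (len 13), cursors c1@4 c2@8 c3@13, authorship .1.1.2.2...33
Authorship (.=original, N=cursor N): . 1 . 1 . 2 . 2 . . . 3 3
Index 12: author = 3

Answer: cursor 3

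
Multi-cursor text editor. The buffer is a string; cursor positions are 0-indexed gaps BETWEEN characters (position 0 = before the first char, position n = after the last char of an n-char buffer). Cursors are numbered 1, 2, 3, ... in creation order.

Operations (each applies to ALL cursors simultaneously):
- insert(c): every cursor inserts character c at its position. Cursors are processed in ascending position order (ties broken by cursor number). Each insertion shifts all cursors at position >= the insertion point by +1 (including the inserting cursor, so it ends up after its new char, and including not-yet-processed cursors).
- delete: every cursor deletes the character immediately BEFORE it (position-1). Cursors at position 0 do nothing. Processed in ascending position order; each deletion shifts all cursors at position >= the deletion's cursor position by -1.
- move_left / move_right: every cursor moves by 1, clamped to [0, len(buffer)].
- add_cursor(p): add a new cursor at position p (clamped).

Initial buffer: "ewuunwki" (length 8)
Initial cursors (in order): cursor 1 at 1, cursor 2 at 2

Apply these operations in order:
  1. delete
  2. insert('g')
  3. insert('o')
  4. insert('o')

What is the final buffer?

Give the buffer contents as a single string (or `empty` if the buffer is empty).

After op 1 (delete): buffer="uunwki" (len 6), cursors c1@0 c2@0, authorship ......
After op 2 (insert('g')): buffer="gguunwki" (len 8), cursors c1@2 c2@2, authorship 12......
After op 3 (insert('o')): buffer="ggoouunwki" (len 10), cursors c1@4 c2@4, authorship 1212......
After op 4 (insert('o')): buffer="ggoooouunwki" (len 12), cursors c1@6 c2@6, authorship 121212......

Answer: ggoooouunwki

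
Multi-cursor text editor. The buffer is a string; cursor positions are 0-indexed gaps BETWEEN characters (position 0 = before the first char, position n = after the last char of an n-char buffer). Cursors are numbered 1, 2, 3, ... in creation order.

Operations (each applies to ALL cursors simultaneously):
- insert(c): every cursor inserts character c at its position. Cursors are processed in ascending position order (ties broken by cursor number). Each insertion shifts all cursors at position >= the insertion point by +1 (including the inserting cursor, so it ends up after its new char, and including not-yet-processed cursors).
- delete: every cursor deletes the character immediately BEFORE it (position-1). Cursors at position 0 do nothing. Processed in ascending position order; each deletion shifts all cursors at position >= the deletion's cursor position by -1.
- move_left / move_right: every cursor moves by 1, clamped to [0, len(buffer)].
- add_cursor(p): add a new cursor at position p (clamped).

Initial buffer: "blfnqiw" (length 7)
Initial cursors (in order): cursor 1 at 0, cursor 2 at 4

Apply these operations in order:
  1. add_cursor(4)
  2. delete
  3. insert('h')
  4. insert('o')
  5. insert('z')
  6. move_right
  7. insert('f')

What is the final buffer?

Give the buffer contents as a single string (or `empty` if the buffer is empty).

Answer: hozbflhhoozzqffiw

Derivation:
After op 1 (add_cursor(4)): buffer="blfnqiw" (len 7), cursors c1@0 c2@4 c3@4, authorship .......
After op 2 (delete): buffer="blqiw" (len 5), cursors c1@0 c2@2 c3@2, authorship .....
After op 3 (insert('h')): buffer="hblhhqiw" (len 8), cursors c1@1 c2@5 c3@5, authorship 1..23...
After op 4 (insert('o')): buffer="hoblhhooqiw" (len 11), cursors c1@2 c2@8 c3@8, authorship 11..2323...
After op 5 (insert('z')): buffer="hozblhhoozzqiw" (len 14), cursors c1@3 c2@11 c3@11, authorship 111..232323...
After op 6 (move_right): buffer="hozblhhoozzqiw" (len 14), cursors c1@4 c2@12 c3@12, authorship 111..232323...
After op 7 (insert('f')): buffer="hozbflhhoozzqffiw" (len 17), cursors c1@5 c2@15 c3@15, authorship 111.1.232323.23..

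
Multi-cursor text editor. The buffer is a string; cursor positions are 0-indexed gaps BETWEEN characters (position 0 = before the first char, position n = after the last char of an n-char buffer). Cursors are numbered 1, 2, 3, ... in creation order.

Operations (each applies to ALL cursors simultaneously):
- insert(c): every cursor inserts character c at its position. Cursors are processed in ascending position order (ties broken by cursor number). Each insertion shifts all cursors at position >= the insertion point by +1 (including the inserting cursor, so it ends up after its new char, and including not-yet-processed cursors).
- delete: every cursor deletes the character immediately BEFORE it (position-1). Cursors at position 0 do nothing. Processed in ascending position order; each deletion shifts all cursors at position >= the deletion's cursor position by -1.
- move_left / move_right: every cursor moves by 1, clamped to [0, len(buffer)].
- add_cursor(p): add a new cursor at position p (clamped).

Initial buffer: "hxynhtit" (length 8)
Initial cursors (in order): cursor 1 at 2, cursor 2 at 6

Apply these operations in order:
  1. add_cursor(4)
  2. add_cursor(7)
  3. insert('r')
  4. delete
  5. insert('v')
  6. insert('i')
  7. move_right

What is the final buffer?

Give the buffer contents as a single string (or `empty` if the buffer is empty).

Answer: hxviynvihtviivit

Derivation:
After op 1 (add_cursor(4)): buffer="hxynhtit" (len 8), cursors c1@2 c3@4 c2@6, authorship ........
After op 2 (add_cursor(7)): buffer="hxynhtit" (len 8), cursors c1@2 c3@4 c2@6 c4@7, authorship ........
After op 3 (insert('r')): buffer="hxrynrhtrirt" (len 12), cursors c1@3 c3@6 c2@9 c4@11, authorship ..1..3..2.4.
After op 4 (delete): buffer="hxynhtit" (len 8), cursors c1@2 c3@4 c2@6 c4@7, authorship ........
After op 5 (insert('v')): buffer="hxvynvhtvivt" (len 12), cursors c1@3 c3@6 c2@9 c4@11, authorship ..1..3..2.4.
After op 6 (insert('i')): buffer="hxviynvihtviivit" (len 16), cursors c1@4 c3@8 c2@12 c4@15, authorship ..11..33..22.44.
After op 7 (move_right): buffer="hxviynvihtviivit" (len 16), cursors c1@5 c3@9 c2@13 c4@16, authorship ..11..33..22.44.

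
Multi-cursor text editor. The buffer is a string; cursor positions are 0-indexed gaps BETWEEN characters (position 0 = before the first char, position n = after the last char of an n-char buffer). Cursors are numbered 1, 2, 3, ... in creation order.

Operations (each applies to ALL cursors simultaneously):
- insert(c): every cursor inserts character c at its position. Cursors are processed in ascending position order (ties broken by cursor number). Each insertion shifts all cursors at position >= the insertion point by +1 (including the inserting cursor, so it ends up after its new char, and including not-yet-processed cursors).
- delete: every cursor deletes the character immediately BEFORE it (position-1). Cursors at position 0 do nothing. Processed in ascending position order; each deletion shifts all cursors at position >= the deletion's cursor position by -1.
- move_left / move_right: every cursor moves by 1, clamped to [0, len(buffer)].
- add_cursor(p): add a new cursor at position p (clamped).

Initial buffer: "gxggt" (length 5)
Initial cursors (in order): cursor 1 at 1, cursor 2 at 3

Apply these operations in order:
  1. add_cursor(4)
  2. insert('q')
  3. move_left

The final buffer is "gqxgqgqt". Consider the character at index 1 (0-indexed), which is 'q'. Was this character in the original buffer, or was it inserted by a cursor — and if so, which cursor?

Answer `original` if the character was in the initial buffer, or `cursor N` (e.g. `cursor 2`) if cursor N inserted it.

After op 1 (add_cursor(4)): buffer="gxggt" (len 5), cursors c1@1 c2@3 c3@4, authorship .....
After op 2 (insert('q')): buffer="gqxgqgqt" (len 8), cursors c1@2 c2@5 c3@7, authorship .1..2.3.
After op 3 (move_left): buffer="gqxgqgqt" (len 8), cursors c1@1 c2@4 c3@6, authorship .1..2.3.
Authorship (.=original, N=cursor N): . 1 . . 2 . 3 .
Index 1: author = 1

Answer: cursor 1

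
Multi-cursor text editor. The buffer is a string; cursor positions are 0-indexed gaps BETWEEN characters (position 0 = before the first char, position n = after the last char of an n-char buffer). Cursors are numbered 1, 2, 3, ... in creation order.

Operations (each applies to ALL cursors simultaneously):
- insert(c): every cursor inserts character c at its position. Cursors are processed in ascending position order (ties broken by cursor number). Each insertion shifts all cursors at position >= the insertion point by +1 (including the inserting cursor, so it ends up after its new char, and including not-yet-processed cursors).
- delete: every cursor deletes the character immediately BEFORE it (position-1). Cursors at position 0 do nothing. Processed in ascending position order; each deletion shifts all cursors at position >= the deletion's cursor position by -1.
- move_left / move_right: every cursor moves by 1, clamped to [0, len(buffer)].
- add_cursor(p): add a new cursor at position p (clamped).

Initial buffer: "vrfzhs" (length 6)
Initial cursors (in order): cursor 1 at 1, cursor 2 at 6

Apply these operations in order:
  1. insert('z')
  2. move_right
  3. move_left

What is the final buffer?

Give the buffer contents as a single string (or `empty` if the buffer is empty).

Answer: vzrfzhsz

Derivation:
After op 1 (insert('z')): buffer="vzrfzhsz" (len 8), cursors c1@2 c2@8, authorship .1.....2
After op 2 (move_right): buffer="vzrfzhsz" (len 8), cursors c1@3 c2@8, authorship .1.....2
After op 3 (move_left): buffer="vzrfzhsz" (len 8), cursors c1@2 c2@7, authorship .1.....2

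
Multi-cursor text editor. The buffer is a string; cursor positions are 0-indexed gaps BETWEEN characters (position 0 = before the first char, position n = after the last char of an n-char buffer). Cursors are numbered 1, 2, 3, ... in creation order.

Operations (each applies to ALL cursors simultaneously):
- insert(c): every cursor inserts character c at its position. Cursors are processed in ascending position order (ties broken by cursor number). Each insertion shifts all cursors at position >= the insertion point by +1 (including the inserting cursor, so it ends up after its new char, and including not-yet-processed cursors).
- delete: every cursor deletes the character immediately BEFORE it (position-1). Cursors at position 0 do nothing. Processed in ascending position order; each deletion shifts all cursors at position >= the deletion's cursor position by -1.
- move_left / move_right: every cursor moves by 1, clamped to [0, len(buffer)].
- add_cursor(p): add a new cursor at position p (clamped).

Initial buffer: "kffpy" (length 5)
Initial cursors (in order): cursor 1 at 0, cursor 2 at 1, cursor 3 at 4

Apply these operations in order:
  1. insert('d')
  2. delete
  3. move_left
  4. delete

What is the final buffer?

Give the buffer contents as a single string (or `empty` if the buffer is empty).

Answer: kfpy

Derivation:
After op 1 (insert('d')): buffer="dkdffpdy" (len 8), cursors c1@1 c2@3 c3@7, authorship 1.2...3.
After op 2 (delete): buffer="kffpy" (len 5), cursors c1@0 c2@1 c3@4, authorship .....
After op 3 (move_left): buffer="kffpy" (len 5), cursors c1@0 c2@0 c3@3, authorship .....
After op 4 (delete): buffer="kfpy" (len 4), cursors c1@0 c2@0 c3@2, authorship ....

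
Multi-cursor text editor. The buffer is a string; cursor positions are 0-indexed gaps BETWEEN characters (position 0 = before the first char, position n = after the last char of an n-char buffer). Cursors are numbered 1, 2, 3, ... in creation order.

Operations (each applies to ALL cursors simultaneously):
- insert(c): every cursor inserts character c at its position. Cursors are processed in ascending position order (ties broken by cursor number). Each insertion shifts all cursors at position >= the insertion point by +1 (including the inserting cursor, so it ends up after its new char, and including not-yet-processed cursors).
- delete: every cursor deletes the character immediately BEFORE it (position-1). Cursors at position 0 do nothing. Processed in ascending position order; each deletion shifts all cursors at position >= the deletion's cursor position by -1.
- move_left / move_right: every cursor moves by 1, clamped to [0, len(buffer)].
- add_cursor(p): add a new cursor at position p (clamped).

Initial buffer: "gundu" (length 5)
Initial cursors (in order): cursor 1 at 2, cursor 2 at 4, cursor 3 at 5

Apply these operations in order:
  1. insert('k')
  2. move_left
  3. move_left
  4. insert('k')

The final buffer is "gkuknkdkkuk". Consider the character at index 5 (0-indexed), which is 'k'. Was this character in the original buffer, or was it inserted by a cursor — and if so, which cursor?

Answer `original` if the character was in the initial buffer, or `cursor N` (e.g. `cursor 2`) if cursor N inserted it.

Answer: cursor 2

Derivation:
After op 1 (insert('k')): buffer="gukndkuk" (len 8), cursors c1@3 c2@6 c3@8, authorship ..1..2.3
After op 2 (move_left): buffer="gukndkuk" (len 8), cursors c1@2 c2@5 c3@7, authorship ..1..2.3
After op 3 (move_left): buffer="gukndkuk" (len 8), cursors c1@1 c2@4 c3@6, authorship ..1..2.3
After op 4 (insert('k')): buffer="gkuknkdkkuk" (len 11), cursors c1@2 c2@6 c3@9, authorship .1.1.2.23.3
Authorship (.=original, N=cursor N): . 1 . 1 . 2 . 2 3 . 3
Index 5: author = 2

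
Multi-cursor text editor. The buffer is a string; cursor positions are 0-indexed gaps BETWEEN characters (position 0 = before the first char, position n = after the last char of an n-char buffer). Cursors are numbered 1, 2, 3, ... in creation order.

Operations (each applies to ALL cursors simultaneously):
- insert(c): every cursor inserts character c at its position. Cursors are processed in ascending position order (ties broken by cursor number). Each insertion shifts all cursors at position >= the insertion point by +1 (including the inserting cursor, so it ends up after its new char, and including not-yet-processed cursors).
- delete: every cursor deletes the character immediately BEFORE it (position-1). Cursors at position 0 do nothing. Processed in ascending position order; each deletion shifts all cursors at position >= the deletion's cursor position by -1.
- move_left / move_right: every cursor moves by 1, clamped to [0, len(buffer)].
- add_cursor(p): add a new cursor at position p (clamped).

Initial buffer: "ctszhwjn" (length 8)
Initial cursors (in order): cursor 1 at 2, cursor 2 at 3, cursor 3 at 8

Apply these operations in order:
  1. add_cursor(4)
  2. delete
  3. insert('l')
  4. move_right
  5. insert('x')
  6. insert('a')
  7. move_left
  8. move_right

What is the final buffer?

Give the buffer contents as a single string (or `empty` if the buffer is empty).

After op 1 (add_cursor(4)): buffer="ctszhwjn" (len 8), cursors c1@2 c2@3 c4@4 c3@8, authorship ........
After op 2 (delete): buffer="chwj" (len 4), cursors c1@1 c2@1 c4@1 c3@4, authorship ....
After op 3 (insert('l')): buffer="clllhwjl" (len 8), cursors c1@4 c2@4 c4@4 c3@8, authorship .124...3
After op 4 (move_right): buffer="clllhwjl" (len 8), cursors c1@5 c2@5 c4@5 c3@8, authorship .124...3
After op 5 (insert('x')): buffer="clllhxxxwjlx" (len 12), cursors c1@8 c2@8 c4@8 c3@12, authorship .124.124..33
After op 6 (insert('a')): buffer="clllhxxxaaawjlxa" (len 16), cursors c1@11 c2@11 c4@11 c3@16, authorship .124.124124..333
After op 7 (move_left): buffer="clllhxxxaaawjlxa" (len 16), cursors c1@10 c2@10 c4@10 c3@15, authorship .124.124124..333
After op 8 (move_right): buffer="clllhxxxaaawjlxa" (len 16), cursors c1@11 c2@11 c4@11 c3@16, authorship .124.124124..333

Answer: clllhxxxaaawjlxa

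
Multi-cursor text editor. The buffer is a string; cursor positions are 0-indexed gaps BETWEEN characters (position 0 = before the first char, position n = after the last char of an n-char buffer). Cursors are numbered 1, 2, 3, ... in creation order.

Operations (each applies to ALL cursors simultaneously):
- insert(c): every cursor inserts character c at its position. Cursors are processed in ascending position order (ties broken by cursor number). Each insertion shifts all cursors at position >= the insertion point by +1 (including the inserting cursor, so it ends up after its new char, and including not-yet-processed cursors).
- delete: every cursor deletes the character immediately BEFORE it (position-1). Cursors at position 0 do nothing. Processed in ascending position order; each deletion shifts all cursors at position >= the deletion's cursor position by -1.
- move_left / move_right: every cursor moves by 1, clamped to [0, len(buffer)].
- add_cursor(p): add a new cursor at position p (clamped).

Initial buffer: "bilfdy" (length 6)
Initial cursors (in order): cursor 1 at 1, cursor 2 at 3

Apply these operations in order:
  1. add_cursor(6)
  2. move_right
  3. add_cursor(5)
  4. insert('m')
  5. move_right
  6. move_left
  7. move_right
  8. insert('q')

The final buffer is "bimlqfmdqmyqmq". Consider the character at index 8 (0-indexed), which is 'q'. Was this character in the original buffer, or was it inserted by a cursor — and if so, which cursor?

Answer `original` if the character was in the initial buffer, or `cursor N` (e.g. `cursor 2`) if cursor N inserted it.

Answer: cursor 2

Derivation:
After op 1 (add_cursor(6)): buffer="bilfdy" (len 6), cursors c1@1 c2@3 c3@6, authorship ......
After op 2 (move_right): buffer="bilfdy" (len 6), cursors c1@2 c2@4 c3@6, authorship ......
After op 3 (add_cursor(5)): buffer="bilfdy" (len 6), cursors c1@2 c2@4 c4@5 c3@6, authorship ......
After op 4 (insert('m')): buffer="bimlfmdmym" (len 10), cursors c1@3 c2@6 c4@8 c3@10, authorship ..1..2.4.3
After op 5 (move_right): buffer="bimlfmdmym" (len 10), cursors c1@4 c2@7 c4@9 c3@10, authorship ..1..2.4.3
After op 6 (move_left): buffer="bimlfmdmym" (len 10), cursors c1@3 c2@6 c4@8 c3@9, authorship ..1..2.4.3
After op 7 (move_right): buffer="bimlfmdmym" (len 10), cursors c1@4 c2@7 c4@9 c3@10, authorship ..1..2.4.3
After op 8 (insert('q')): buffer="bimlqfmdqmyqmq" (len 14), cursors c1@5 c2@9 c4@12 c3@14, authorship ..1.1.2.24.433
Authorship (.=original, N=cursor N): . . 1 . 1 . 2 . 2 4 . 4 3 3
Index 8: author = 2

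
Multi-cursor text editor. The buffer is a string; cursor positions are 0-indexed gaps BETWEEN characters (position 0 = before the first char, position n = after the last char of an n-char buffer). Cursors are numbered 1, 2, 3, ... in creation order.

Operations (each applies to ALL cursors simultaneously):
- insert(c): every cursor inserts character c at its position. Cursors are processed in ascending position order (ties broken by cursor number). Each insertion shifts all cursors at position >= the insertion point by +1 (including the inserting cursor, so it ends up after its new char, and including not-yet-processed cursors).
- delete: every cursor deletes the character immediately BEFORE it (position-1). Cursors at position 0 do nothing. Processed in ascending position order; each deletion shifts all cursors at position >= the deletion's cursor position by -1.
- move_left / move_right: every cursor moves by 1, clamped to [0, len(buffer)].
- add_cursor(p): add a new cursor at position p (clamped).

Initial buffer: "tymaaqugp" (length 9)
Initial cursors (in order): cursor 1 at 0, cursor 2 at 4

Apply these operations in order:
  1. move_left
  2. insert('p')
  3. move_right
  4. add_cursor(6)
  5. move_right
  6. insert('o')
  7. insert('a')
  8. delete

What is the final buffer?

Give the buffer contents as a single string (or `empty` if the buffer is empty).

After op 1 (move_left): buffer="tymaaqugp" (len 9), cursors c1@0 c2@3, authorship .........
After op 2 (insert('p')): buffer="ptympaaqugp" (len 11), cursors c1@1 c2@5, authorship 1...2......
After op 3 (move_right): buffer="ptympaaqugp" (len 11), cursors c1@2 c2@6, authorship 1...2......
After op 4 (add_cursor(6)): buffer="ptympaaqugp" (len 11), cursors c1@2 c2@6 c3@6, authorship 1...2......
After op 5 (move_right): buffer="ptympaaqugp" (len 11), cursors c1@3 c2@7 c3@7, authorship 1...2......
After op 6 (insert('o')): buffer="ptyompaaooqugp" (len 14), cursors c1@4 c2@10 c3@10, authorship 1..1.2..23....
After op 7 (insert('a')): buffer="ptyoampaaooaaqugp" (len 17), cursors c1@5 c2@13 c3@13, authorship 1..11.2..2323....
After op 8 (delete): buffer="ptyompaaooqugp" (len 14), cursors c1@4 c2@10 c3@10, authorship 1..1.2..23....

Answer: ptyompaaooqugp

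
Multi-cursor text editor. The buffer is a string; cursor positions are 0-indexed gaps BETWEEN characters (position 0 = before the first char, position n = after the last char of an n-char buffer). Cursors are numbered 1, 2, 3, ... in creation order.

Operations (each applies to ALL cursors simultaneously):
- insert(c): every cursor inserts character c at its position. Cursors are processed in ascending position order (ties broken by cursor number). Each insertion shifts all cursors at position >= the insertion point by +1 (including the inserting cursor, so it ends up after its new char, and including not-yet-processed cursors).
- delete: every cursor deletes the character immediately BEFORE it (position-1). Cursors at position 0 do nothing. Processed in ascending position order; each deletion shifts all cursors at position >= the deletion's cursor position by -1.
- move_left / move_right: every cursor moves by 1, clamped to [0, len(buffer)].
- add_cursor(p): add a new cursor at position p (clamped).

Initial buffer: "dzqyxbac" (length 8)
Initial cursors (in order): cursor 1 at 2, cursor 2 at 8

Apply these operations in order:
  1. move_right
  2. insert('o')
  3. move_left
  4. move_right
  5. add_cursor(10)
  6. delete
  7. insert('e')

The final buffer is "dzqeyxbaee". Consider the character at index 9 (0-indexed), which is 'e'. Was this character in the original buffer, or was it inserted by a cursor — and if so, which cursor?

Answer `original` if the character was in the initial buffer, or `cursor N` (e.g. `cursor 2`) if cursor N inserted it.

Answer: cursor 3

Derivation:
After op 1 (move_right): buffer="dzqyxbac" (len 8), cursors c1@3 c2@8, authorship ........
After op 2 (insert('o')): buffer="dzqoyxbaco" (len 10), cursors c1@4 c2@10, authorship ...1.....2
After op 3 (move_left): buffer="dzqoyxbaco" (len 10), cursors c1@3 c2@9, authorship ...1.....2
After op 4 (move_right): buffer="dzqoyxbaco" (len 10), cursors c1@4 c2@10, authorship ...1.....2
After op 5 (add_cursor(10)): buffer="dzqoyxbaco" (len 10), cursors c1@4 c2@10 c3@10, authorship ...1.....2
After op 6 (delete): buffer="dzqyxba" (len 7), cursors c1@3 c2@7 c3@7, authorship .......
After op 7 (insert('e')): buffer="dzqeyxbaee" (len 10), cursors c1@4 c2@10 c3@10, authorship ...1....23
Authorship (.=original, N=cursor N): . . . 1 . . . . 2 3
Index 9: author = 3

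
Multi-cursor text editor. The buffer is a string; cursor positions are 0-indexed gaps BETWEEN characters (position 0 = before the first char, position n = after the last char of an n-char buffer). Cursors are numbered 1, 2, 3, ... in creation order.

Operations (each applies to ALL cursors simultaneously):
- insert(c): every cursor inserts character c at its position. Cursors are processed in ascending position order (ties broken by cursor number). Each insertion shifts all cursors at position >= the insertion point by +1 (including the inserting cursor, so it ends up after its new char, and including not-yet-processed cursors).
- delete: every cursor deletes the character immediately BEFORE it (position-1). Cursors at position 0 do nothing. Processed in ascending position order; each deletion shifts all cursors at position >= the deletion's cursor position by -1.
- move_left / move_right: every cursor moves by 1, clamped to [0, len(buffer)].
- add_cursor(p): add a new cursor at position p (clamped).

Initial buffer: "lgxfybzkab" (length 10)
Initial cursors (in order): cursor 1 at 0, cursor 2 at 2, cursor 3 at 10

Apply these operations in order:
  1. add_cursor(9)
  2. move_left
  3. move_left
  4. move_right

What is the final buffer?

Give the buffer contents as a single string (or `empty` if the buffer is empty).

Answer: lgxfybzkab

Derivation:
After op 1 (add_cursor(9)): buffer="lgxfybzkab" (len 10), cursors c1@0 c2@2 c4@9 c3@10, authorship ..........
After op 2 (move_left): buffer="lgxfybzkab" (len 10), cursors c1@0 c2@1 c4@8 c3@9, authorship ..........
After op 3 (move_left): buffer="lgxfybzkab" (len 10), cursors c1@0 c2@0 c4@7 c3@8, authorship ..........
After op 4 (move_right): buffer="lgxfybzkab" (len 10), cursors c1@1 c2@1 c4@8 c3@9, authorship ..........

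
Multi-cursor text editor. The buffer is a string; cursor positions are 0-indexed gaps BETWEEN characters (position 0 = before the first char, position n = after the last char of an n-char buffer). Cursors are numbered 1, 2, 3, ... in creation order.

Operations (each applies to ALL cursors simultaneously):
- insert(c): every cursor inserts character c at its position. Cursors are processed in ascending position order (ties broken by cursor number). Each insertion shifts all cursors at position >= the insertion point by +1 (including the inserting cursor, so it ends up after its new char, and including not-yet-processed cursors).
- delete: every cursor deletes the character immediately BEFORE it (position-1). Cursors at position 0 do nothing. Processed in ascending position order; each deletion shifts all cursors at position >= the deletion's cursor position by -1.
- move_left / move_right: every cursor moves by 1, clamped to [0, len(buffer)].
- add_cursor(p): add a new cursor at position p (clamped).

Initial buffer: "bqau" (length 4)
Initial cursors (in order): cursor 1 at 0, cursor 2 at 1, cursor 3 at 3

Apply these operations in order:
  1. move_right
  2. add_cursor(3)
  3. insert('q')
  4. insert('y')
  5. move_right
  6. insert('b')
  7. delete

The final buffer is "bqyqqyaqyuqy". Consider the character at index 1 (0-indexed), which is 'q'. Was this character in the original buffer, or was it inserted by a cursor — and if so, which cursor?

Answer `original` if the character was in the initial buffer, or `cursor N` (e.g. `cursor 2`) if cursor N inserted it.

Answer: cursor 1

Derivation:
After op 1 (move_right): buffer="bqau" (len 4), cursors c1@1 c2@2 c3@4, authorship ....
After op 2 (add_cursor(3)): buffer="bqau" (len 4), cursors c1@1 c2@2 c4@3 c3@4, authorship ....
After op 3 (insert('q')): buffer="bqqqaquq" (len 8), cursors c1@2 c2@4 c4@6 c3@8, authorship .1.2.4.3
After op 4 (insert('y')): buffer="bqyqqyaqyuqy" (len 12), cursors c1@3 c2@6 c4@9 c3@12, authorship .11.22.44.33
After op 5 (move_right): buffer="bqyqqyaqyuqy" (len 12), cursors c1@4 c2@7 c4@10 c3@12, authorship .11.22.44.33
After op 6 (insert('b')): buffer="bqyqbqyabqyubqyb" (len 16), cursors c1@5 c2@9 c4@13 c3@16, authorship .11.122.244.4333
After op 7 (delete): buffer="bqyqqyaqyuqy" (len 12), cursors c1@4 c2@7 c4@10 c3@12, authorship .11.22.44.33
Authorship (.=original, N=cursor N): . 1 1 . 2 2 . 4 4 . 3 3
Index 1: author = 1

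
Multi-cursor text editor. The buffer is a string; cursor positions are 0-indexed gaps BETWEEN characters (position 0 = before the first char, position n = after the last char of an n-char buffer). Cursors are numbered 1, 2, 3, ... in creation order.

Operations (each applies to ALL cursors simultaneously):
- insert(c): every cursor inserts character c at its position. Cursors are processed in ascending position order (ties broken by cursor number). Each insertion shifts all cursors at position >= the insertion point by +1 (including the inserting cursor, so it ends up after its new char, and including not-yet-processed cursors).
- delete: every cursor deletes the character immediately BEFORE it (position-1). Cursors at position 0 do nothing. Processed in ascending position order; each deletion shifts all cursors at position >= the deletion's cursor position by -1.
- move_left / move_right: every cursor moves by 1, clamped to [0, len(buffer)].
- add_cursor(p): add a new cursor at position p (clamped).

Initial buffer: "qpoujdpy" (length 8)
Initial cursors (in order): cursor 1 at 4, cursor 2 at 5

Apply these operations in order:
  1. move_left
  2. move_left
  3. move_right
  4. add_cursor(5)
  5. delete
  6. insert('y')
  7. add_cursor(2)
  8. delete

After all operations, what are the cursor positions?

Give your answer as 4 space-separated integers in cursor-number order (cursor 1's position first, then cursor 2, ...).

Answer: 1 1 1 1

Derivation:
After op 1 (move_left): buffer="qpoujdpy" (len 8), cursors c1@3 c2@4, authorship ........
After op 2 (move_left): buffer="qpoujdpy" (len 8), cursors c1@2 c2@3, authorship ........
After op 3 (move_right): buffer="qpoujdpy" (len 8), cursors c1@3 c2@4, authorship ........
After op 4 (add_cursor(5)): buffer="qpoujdpy" (len 8), cursors c1@3 c2@4 c3@5, authorship ........
After op 5 (delete): buffer="qpdpy" (len 5), cursors c1@2 c2@2 c3@2, authorship .....
After op 6 (insert('y')): buffer="qpyyydpy" (len 8), cursors c1@5 c2@5 c3@5, authorship ..123...
After op 7 (add_cursor(2)): buffer="qpyyydpy" (len 8), cursors c4@2 c1@5 c2@5 c3@5, authorship ..123...
After op 8 (delete): buffer="qdpy" (len 4), cursors c1@1 c2@1 c3@1 c4@1, authorship ....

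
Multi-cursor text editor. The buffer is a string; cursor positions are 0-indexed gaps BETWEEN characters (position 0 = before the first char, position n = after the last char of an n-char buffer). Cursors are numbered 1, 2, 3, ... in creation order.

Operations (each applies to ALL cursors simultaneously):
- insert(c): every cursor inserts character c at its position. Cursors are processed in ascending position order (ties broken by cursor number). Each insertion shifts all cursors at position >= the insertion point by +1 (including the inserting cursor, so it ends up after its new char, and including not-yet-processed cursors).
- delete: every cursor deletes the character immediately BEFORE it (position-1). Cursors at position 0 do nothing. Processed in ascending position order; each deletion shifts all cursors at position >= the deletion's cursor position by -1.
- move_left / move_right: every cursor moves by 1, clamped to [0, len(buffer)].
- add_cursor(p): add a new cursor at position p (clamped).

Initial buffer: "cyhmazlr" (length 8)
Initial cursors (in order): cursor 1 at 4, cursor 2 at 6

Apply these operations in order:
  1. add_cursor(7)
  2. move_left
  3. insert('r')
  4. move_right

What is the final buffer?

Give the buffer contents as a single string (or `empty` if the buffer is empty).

After op 1 (add_cursor(7)): buffer="cyhmazlr" (len 8), cursors c1@4 c2@6 c3@7, authorship ........
After op 2 (move_left): buffer="cyhmazlr" (len 8), cursors c1@3 c2@5 c3@6, authorship ........
After op 3 (insert('r')): buffer="cyhrmarzrlr" (len 11), cursors c1@4 c2@7 c3@9, authorship ...1..2.3..
After op 4 (move_right): buffer="cyhrmarzrlr" (len 11), cursors c1@5 c2@8 c3@10, authorship ...1..2.3..

Answer: cyhrmarzrlr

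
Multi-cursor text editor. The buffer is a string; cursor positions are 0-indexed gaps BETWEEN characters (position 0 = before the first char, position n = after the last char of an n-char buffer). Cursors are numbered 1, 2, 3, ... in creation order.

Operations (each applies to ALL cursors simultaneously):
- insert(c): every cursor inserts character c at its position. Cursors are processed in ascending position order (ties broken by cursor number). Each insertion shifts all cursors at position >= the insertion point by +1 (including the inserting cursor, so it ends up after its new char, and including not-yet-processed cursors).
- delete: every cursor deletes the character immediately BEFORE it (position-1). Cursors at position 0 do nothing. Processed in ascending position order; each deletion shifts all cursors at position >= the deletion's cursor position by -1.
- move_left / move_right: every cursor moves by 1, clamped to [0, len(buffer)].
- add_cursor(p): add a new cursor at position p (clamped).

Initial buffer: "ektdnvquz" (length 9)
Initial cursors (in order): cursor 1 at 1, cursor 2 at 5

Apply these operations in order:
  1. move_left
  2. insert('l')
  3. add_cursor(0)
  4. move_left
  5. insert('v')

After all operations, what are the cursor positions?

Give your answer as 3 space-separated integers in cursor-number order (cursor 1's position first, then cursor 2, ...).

After op 1 (move_left): buffer="ektdnvquz" (len 9), cursors c1@0 c2@4, authorship .........
After op 2 (insert('l')): buffer="lektdlnvquz" (len 11), cursors c1@1 c2@6, authorship 1....2.....
After op 3 (add_cursor(0)): buffer="lektdlnvquz" (len 11), cursors c3@0 c1@1 c2@6, authorship 1....2.....
After op 4 (move_left): buffer="lektdlnvquz" (len 11), cursors c1@0 c3@0 c2@5, authorship 1....2.....
After op 5 (insert('v')): buffer="vvlektdvlnvquz" (len 14), cursors c1@2 c3@2 c2@8, authorship 131....22.....

Answer: 2 8 2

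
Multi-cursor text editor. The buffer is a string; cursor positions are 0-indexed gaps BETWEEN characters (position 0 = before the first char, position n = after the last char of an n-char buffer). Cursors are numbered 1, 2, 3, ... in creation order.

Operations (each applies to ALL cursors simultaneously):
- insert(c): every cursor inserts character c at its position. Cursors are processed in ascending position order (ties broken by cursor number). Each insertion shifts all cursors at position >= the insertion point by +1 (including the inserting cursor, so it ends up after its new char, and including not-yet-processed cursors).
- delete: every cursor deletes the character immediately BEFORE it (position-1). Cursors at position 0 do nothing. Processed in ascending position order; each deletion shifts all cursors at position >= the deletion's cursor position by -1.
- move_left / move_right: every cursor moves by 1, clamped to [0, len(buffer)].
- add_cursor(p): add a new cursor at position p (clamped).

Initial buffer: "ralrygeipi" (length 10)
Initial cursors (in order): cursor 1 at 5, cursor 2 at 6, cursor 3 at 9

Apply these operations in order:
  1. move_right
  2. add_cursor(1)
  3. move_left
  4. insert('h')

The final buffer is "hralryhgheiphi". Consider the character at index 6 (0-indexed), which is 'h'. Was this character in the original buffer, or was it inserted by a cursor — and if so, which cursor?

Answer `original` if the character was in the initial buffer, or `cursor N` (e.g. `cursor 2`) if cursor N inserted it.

After op 1 (move_right): buffer="ralrygeipi" (len 10), cursors c1@6 c2@7 c3@10, authorship ..........
After op 2 (add_cursor(1)): buffer="ralrygeipi" (len 10), cursors c4@1 c1@6 c2@7 c3@10, authorship ..........
After op 3 (move_left): buffer="ralrygeipi" (len 10), cursors c4@0 c1@5 c2@6 c3@9, authorship ..........
After op 4 (insert('h')): buffer="hralryhgheiphi" (len 14), cursors c4@1 c1@7 c2@9 c3@13, authorship 4.....1.2...3.
Authorship (.=original, N=cursor N): 4 . . . . . 1 . 2 . . . 3 .
Index 6: author = 1

Answer: cursor 1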